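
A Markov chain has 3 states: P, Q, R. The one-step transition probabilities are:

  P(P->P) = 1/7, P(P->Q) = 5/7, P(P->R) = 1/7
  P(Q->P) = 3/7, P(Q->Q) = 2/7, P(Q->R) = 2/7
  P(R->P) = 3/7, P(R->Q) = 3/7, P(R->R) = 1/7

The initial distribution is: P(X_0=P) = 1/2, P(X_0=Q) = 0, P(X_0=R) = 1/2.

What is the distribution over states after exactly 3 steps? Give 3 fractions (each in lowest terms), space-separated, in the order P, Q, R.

Propagating the distribution step by step (d_{t+1} = d_t * P):
d_0 = (P=1/2, Q=0, R=1/2)
  d_1[P] = 1/2*1/7 + 0*3/7 + 1/2*3/7 = 2/7
  d_1[Q] = 1/2*5/7 + 0*2/7 + 1/2*3/7 = 4/7
  d_1[R] = 1/2*1/7 + 0*2/7 + 1/2*1/7 = 1/7
d_1 = (P=2/7, Q=4/7, R=1/7)
  d_2[P] = 2/7*1/7 + 4/7*3/7 + 1/7*3/7 = 17/49
  d_2[Q] = 2/7*5/7 + 4/7*2/7 + 1/7*3/7 = 3/7
  d_2[R] = 2/7*1/7 + 4/7*2/7 + 1/7*1/7 = 11/49
d_2 = (P=17/49, Q=3/7, R=11/49)
  d_3[P] = 17/49*1/7 + 3/7*3/7 + 11/49*3/7 = 113/343
  d_3[Q] = 17/49*5/7 + 3/7*2/7 + 11/49*3/7 = 160/343
  d_3[R] = 17/49*1/7 + 3/7*2/7 + 11/49*1/7 = 10/49
d_3 = (P=113/343, Q=160/343, R=10/49)

Answer: 113/343 160/343 10/49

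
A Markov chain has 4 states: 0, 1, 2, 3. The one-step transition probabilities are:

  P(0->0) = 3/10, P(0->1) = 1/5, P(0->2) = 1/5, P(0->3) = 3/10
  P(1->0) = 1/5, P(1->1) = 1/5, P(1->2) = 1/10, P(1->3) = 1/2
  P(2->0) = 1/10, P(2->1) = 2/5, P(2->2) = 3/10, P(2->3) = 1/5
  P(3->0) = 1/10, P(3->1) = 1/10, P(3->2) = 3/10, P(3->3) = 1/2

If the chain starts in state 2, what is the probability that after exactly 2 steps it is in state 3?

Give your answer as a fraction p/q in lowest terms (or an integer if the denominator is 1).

Computing P^2 by repeated multiplication:
P^1 =
  0: [3/10, 1/5, 1/5, 3/10]
  1: [1/5, 1/5, 1/10, 1/2]
  2: [1/10, 2/5, 3/10, 1/5]
  3: [1/10, 1/10, 3/10, 1/2]
P^2 =
  0: [9/50, 21/100, 23/100, 19/50]
  1: [4/25, 17/100, 6/25, 43/100]
  2: [4/25, 6/25, 21/100, 39/100]
  3: [13/100, 21/100, 27/100, 39/100]

(P^2)[2 -> 3] = 39/100

Answer: 39/100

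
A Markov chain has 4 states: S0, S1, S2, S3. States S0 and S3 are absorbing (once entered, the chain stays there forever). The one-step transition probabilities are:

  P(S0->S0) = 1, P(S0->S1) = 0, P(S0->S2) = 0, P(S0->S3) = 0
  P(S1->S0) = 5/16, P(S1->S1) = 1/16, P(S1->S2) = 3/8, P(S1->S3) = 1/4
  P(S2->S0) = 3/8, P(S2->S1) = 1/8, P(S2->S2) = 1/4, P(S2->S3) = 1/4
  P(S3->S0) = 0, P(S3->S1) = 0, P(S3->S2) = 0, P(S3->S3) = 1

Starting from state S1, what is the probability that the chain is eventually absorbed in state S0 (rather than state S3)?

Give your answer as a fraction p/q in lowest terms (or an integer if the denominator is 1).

Answer: 4/7

Derivation:
Let a_i = P(absorbed in S0 | start in state i).
Boundary conditions: a_S0 = 1, a_S3 = 0.
For each transient state i, a_i = sum_j P(i->j) * a_j:
  a_S1 = 5/16*a_S0 + 1/16*a_S1 + 3/8*a_S2 + 1/4*a_S3
  a_S2 = 3/8*a_S0 + 1/8*a_S1 + 1/4*a_S2 + 1/4*a_S3

Substituting a_S0 = 1 and a_S3 = 0, rearrange to (I - Q) a = r where r[i] = P(i -> S0):
  [15/16, -3/8] . (a_S1, a_S2) = 5/16
  [-1/8, 3/4] . (a_S1, a_S2) = 3/8

Solving yields:
  a_S1 = 4/7
  a_S2 = 25/42

Starting state is S1, so the absorption probability is a_S1 = 4/7.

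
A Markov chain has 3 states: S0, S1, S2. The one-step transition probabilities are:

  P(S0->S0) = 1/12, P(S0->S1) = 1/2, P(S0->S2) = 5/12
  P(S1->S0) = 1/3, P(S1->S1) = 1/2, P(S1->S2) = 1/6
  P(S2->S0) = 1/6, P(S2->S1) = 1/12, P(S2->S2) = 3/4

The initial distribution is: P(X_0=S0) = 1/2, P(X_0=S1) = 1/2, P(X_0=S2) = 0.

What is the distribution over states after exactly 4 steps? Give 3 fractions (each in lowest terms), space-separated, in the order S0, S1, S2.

Propagating the distribution step by step (d_{t+1} = d_t * P):
d_0 = (S0=1/2, S1=1/2, S2=0)
  d_1[S0] = 1/2*1/12 + 1/2*1/3 + 0*1/6 = 5/24
  d_1[S1] = 1/2*1/2 + 1/2*1/2 + 0*1/12 = 1/2
  d_1[S2] = 1/2*5/12 + 1/2*1/6 + 0*3/4 = 7/24
d_1 = (S0=5/24, S1=1/2, S2=7/24)
  d_2[S0] = 5/24*1/12 + 1/2*1/3 + 7/24*1/6 = 67/288
  d_2[S1] = 5/24*1/2 + 1/2*1/2 + 7/24*1/12 = 109/288
  d_2[S2] = 5/24*5/12 + 1/2*1/6 + 7/24*3/4 = 7/18
d_2 = (S0=67/288, S1=109/288, S2=7/18)
  d_3[S0] = 67/288*1/12 + 109/288*1/3 + 7/18*1/6 = 727/3456
  d_3[S1] = 67/288*1/2 + 109/288*1/2 + 7/18*1/12 = 73/216
  d_3[S2] = 67/288*5/12 + 109/288*1/6 + 7/18*3/4 = 1561/3456
d_3 = (S0=727/3456, S1=73/216, S2=1561/3456)
  d_4[S0] = 727/3456*1/12 + 73/216*1/3 + 1561/3456*1/6 = 8521/41472
  d_4[S1] = 727/3456*1/2 + 73/216*1/2 + 1561/3456*1/12 = 12931/41472
  d_4[S2] = 727/3456*5/12 + 73/216*1/6 + 1561/3456*3/4 = 5005/10368
d_4 = (S0=8521/41472, S1=12931/41472, S2=5005/10368)

Answer: 8521/41472 12931/41472 5005/10368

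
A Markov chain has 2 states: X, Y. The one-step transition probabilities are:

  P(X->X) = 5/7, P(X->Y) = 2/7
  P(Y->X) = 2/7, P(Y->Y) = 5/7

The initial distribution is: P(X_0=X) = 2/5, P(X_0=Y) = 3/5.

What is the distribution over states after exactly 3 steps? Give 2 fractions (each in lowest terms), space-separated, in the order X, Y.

Answer: 844/1715 871/1715

Derivation:
Propagating the distribution step by step (d_{t+1} = d_t * P):
d_0 = (X=2/5, Y=3/5)
  d_1[X] = 2/5*5/7 + 3/5*2/7 = 16/35
  d_1[Y] = 2/5*2/7 + 3/5*5/7 = 19/35
d_1 = (X=16/35, Y=19/35)
  d_2[X] = 16/35*5/7 + 19/35*2/7 = 118/245
  d_2[Y] = 16/35*2/7 + 19/35*5/7 = 127/245
d_2 = (X=118/245, Y=127/245)
  d_3[X] = 118/245*5/7 + 127/245*2/7 = 844/1715
  d_3[Y] = 118/245*2/7 + 127/245*5/7 = 871/1715
d_3 = (X=844/1715, Y=871/1715)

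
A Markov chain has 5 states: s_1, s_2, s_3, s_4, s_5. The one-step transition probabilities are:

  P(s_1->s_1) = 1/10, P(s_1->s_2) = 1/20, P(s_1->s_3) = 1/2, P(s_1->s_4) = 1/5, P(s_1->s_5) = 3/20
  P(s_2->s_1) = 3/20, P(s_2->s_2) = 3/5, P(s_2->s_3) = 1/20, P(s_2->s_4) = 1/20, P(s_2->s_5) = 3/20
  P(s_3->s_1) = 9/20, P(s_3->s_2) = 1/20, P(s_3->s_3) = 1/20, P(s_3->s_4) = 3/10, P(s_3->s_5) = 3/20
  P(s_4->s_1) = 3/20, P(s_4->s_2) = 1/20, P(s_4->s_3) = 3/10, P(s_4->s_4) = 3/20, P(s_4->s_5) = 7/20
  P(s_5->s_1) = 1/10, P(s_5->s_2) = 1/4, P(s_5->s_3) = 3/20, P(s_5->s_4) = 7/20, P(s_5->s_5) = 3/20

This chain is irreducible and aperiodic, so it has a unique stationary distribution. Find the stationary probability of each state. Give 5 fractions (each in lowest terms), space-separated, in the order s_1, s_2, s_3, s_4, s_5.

Answer: 21287/110112 5407/27528 247/1184 7697/36704 7045/36704

Derivation:
The stationary distribution satisfies pi = pi * P, i.e.:
  pi_s_1 = 1/10*pi_s_1 + 3/20*pi_s_2 + 9/20*pi_s_3 + 3/20*pi_s_4 + 1/10*pi_s_5
  pi_s_2 = 1/20*pi_s_1 + 3/5*pi_s_2 + 1/20*pi_s_3 + 1/20*pi_s_4 + 1/4*pi_s_5
  pi_s_3 = 1/2*pi_s_1 + 1/20*pi_s_2 + 1/20*pi_s_3 + 3/10*pi_s_4 + 3/20*pi_s_5
  pi_s_4 = 1/5*pi_s_1 + 1/20*pi_s_2 + 3/10*pi_s_3 + 3/20*pi_s_4 + 7/20*pi_s_5
  pi_s_5 = 3/20*pi_s_1 + 3/20*pi_s_2 + 3/20*pi_s_3 + 7/20*pi_s_4 + 3/20*pi_s_5
with normalization: pi_s_1 + pi_s_2 + pi_s_3 + pi_s_4 + pi_s_5 = 1.

Using the first 4 balance equations plus normalization, the linear system A*pi = b is:
  [-9/10, 3/20, 9/20, 3/20, 1/10] . pi = 0
  [1/20, -2/5, 1/20, 1/20, 1/4] . pi = 0
  [1/2, 1/20, -19/20, 3/10, 3/20] . pi = 0
  [1/5, 1/20, 3/10, -17/20, 7/20] . pi = 0
  [1, 1, 1, 1, 1] . pi = 1

Solving yields:
  pi_s_1 = 21287/110112
  pi_s_2 = 5407/27528
  pi_s_3 = 247/1184
  pi_s_4 = 7697/36704
  pi_s_5 = 7045/36704

Verification (pi * P):
  21287/110112*1/10 + 5407/27528*3/20 + 247/1184*9/20 + 7697/36704*3/20 + 7045/36704*1/10 = 21287/110112 = pi_s_1  (ok)
  21287/110112*1/20 + 5407/27528*3/5 + 247/1184*1/20 + 7697/36704*1/20 + 7045/36704*1/4 = 5407/27528 = pi_s_2  (ok)
  21287/110112*1/2 + 5407/27528*1/20 + 247/1184*1/20 + 7697/36704*3/10 + 7045/36704*3/20 = 247/1184 = pi_s_3  (ok)
  21287/110112*1/5 + 5407/27528*1/20 + 247/1184*3/10 + 7697/36704*3/20 + 7045/36704*7/20 = 7697/36704 = pi_s_4  (ok)
  21287/110112*3/20 + 5407/27528*3/20 + 247/1184*3/20 + 7697/36704*7/20 + 7045/36704*3/20 = 7045/36704 = pi_s_5  (ok)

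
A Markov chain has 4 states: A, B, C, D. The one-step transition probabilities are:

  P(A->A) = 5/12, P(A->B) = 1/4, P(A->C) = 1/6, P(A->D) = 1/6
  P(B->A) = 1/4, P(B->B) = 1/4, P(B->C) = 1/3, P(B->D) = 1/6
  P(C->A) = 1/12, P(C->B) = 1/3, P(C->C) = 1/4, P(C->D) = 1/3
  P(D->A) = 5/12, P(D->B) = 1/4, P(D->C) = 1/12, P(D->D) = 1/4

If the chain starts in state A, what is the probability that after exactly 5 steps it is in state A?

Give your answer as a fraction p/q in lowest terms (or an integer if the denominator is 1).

Answer: 1565/5184

Derivation:
Computing P^5 by repeated multiplication:
P^1 =
  A: [5/12, 1/4, 1/6, 1/6]
  B: [1/4, 1/4, 1/3, 1/6]
  C: [1/12, 1/3, 1/4, 1/3]
  D: [5/12, 1/4, 1/12, 1/4]
P^2 =
  A: [23/72, 19/72, 5/24, 5/24]
  B: [19/72, 5/18, 2/9, 17/72]
  C: [5/18, 13/48, 31/144, 17/72]
  D: [25/72, 37/144, 7/36, 29/144]
P^3 =
  A: [131/432, 77/288, 91/432, 7/32]
  B: [8/27, 29/108, 61/288, 193/864]
  C: [259/864, 463/1728, 121/576, 2/9]
  D: [89/288, 115/432, 361/1728, 373/1728]
P^4 =
  A: [1565/5184, 1387/5184, 2183/10368, 2281/10368]
  B: [781/2592, 925/3456, 1091/5184, 2287/10368]
  C: [3131/10368, 1849/6912, 4361/20736, 761/3456]
  D: [523/1728, 5545/20736, 1091/5184, 1517/6912]
P^5 =
  A: [1565/5184, 33287/124416, 13093/62208, 27383/124416]
  B: [18781/62208, 16643/62208, 2909/13824, 3043/13824]
  C: [37571/124416, 66569/248832, 52361/248832, 6845/31104]
  D: [37567/124416, 16643/62208, 52375/248832, 54751/248832]

(P^5)[A -> A] = 1565/5184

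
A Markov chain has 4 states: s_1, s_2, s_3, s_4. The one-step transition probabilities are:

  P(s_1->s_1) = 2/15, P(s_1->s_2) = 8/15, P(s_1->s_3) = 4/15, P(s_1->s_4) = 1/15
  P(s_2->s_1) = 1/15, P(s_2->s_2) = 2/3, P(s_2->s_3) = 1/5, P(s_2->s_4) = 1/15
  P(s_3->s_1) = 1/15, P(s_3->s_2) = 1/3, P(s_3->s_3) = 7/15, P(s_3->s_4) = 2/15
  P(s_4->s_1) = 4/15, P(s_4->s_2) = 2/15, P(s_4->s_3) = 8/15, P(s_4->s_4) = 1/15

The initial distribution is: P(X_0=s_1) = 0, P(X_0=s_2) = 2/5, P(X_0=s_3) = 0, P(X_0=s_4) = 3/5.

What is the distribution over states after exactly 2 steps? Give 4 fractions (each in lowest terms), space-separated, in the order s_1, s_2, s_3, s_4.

Propagating the distribution step by step (d_{t+1} = d_t * P):
d_0 = (s_1=0, s_2=2/5, s_3=0, s_4=3/5)
  d_1[s_1] = 0*2/15 + 2/5*1/15 + 0*1/15 + 3/5*4/15 = 14/75
  d_1[s_2] = 0*8/15 + 2/5*2/3 + 0*1/3 + 3/5*2/15 = 26/75
  d_1[s_3] = 0*4/15 + 2/5*1/5 + 0*7/15 + 3/5*8/15 = 2/5
  d_1[s_4] = 0*1/15 + 2/5*1/15 + 0*2/15 + 3/5*1/15 = 1/15
d_1 = (s_1=14/75, s_2=26/75, s_3=2/5, s_4=1/15)
  d_2[s_1] = 14/75*2/15 + 26/75*1/15 + 2/5*1/15 + 1/15*4/15 = 104/1125
  d_2[s_2] = 14/75*8/15 + 26/75*2/3 + 2/5*1/3 + 1/15*2/15 = 532/1125
  d_2[s_3] = 14/75*4/15 + 26/75*1/5 + 2/5*7/15 + 1/15*8/15 = 128/375
  d_2[s_4] = 14/75*1/15 + 26/75*1/15 + 2/5*2/15 + 1/15*1/15 = 7/75
d_2 = (s_1=104/1125, s_2=532/1125, s_3=128/375, s_4=7/75)

Answer: 104/1125 532/1125 128/375 7/75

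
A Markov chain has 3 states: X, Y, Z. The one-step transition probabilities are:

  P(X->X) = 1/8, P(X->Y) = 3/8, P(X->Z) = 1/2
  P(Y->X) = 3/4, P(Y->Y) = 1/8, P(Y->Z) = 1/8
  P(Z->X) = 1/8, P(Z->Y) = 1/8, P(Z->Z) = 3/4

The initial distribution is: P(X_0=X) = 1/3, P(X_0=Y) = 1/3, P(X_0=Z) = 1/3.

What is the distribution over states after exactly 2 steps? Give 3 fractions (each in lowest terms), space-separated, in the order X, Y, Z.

Answer: 49/192 5/24 103/192

Derivation:
Propagating the distribution step by step (d_{t+1} = d_t * P):
d_0 = (X=1/3, Y=1/3, Z=1/3)
  d_1[X] = 1/3*1/8 + 1/3*3/4 + 1/3*1/8 = 1/3
  d_1[Y] = 1/3*3/8 + 1/3*1/8 + 1/3*1/8 = 5/24
  d_1[Z] = 1/3*1/2 + 1/3*1/8 + 1/3*3/4 = 11/24
d_1 = (X=1/3, Y=5/24, Z=11/24)
  d_2[X] = 1/3*1/8 + 5/24*3/4 + 11/24*1/8 = 49/192
  d_2[Y] = 1/3*3/8 + 5/24*1/8 + 11/24*1/8 = 5/24
  d_2[Z] = 1/3*1/2 + 5/24*1/8 + 11/24*3/4 = 103/192
d_2 = (X=49/192, Y=5/24, Z=103/192)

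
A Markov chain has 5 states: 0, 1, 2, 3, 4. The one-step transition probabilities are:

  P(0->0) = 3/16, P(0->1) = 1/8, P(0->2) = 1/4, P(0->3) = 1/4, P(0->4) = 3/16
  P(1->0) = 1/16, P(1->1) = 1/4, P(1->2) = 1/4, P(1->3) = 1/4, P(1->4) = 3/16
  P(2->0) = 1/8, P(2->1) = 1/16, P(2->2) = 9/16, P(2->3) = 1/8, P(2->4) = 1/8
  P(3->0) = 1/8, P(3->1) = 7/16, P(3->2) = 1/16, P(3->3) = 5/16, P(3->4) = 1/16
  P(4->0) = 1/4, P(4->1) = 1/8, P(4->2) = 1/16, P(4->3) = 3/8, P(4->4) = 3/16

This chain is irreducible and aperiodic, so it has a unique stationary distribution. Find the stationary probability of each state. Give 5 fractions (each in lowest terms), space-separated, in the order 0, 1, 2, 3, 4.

The stationary distribution satisfies pi = pi * P, i.e.:
  pi_0 = 3/16*pi_0 + 1/16*pi_1 + 1/8*pi_2 + 1/8*pi_3 + 1/4*pi_4
  pi_1 = 1/8*pi_0 + 1/4*pi_1 + 1/16*pi_2 + 7/16*pi_3 + 1/8*pi_4
  pi_2 = 1/4*pi_0 + 1/4*pi_1 + 9/16*pi_2 + 1/16*pi_3 + 1/16*pi_4
  pi_3 = 1/4*pi_0 + 1/4*pi_1 + 1/8*pi_2 + 5/16*pi_3 + 3/8*pi_4
  pi_4 = 3/16*pi_0 + 3/16*pi_1 + 1/8*pi_2 + 1/16*pi_3 + 3/16*pi_4
with normalization: pi_0 + pi_1 + pi_2 + pi_3 + pi_4 = 1.

Using the first 4 balance equations plus normalization, the linear system A*pi = b is:
  [-13/16, 1/16, 1/8, 1/8, 1/4] . pi = 0
  [1/8, -3/4, 1/16, 7/16, 1/8] . pi = 0
  [1/4, 1/4, -7/16, 1/16, 1/16] . pi = 0
  [1/4, 1/4, 1/8, -11/16, 3/8] . pi = 0
  [1, 1, 1, 1, 1] . pi = 1

Solving yields:
  pi_0 = 4915/35686
  pi_1 = 7643/35686
  pi_2 = 655/2549
  pi_3 = 640/2549
  pi_4 = 357/2549

Verification (pi * P):
  4915/35686*3/16 + 7643/35686*1/16 + 655/2549*1/8 + 640/2549*1/8 + 357/2549*1/4 = 4915/35686 = pi_0  (ok)
  4915/35686*1/8 + 7643/35686*1/4 + 655/2549*1/16 + 640/2549*7/16 + 357/2549*1/8 = 7643/35686 = pi_1  (ok)
  4915/35686*1/4 + 7643/35686*1/4 + 655/2549*9/16 + 640/2549*1/16 + 357/2549*1/16 = 655/2549 = pi_2  (ok)
  4915/35686*1/4 + 7643/35686*1/4 + 655/2549*1/8 + 640/2549*5/16 + 357/2549*3/8 = 640/2549 = pi_3  (ok)
  4915/35686*3/16 + 7643/35686*3/16 + 655/2549*1/8 + 640/2549*1/16 + 357/2549*3/16 = 357/2549 = pi_4  (ok)

Answer: 4915/35686 7643/35686 655/2549 640/2549 357/2549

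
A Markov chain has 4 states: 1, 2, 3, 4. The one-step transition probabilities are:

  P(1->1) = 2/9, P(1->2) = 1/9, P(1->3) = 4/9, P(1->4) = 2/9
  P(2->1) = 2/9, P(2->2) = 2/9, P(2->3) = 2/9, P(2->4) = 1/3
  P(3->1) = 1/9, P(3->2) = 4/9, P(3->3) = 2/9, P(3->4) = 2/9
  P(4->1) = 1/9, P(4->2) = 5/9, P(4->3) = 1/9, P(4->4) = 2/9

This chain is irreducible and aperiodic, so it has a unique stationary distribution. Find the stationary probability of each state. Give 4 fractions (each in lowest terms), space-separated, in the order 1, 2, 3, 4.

Answer: 136/811 277/811 187/811 211/811

Derivation:
The stationary distribution satisfies pi = pi * P, i.e.:
  pi_1 = 2/9*pi_1 + 2/9*pi_2 + 1/9*pi_3 + 1/9*pi_4
  pi_2 = 1/9*pi_1 + 2/9*pi_2 + 4/9*pi_3 + 5/9*pi_4
  pi_3 = 4/9*pi_1 + 2/9*pi_2 + 2/9*pi_3 + 1/9*pi_4
  pi_4 = 2/9*pi_1 + 1/3*pi_2 + 2/9*pi_3 + 2/9*pi_4
with normalization: pi_1 + pi_2 + pi_3 + pi_4 = 1.

Using the first 3 balance equations plus normalization, the linear system A*pi = b is:
  [-7/9, 2/9, 1/9, 1/9] . pi = 0
  [1/9, -7/9, 4/9, 5/9] . pi = 0
  [4/9, 2/9, -7/9, 1/9] . pi = 0
  [1, 1, 1, 1] . pi = 1

Solving yields:
  pi_1 = 136/811
  pi_2 = 277/811
  pi_3 = 187/811
  pi_4 = 211/811

Verification (pi * P):
  136/811*2/9 + 277/811*2/9 + 187/811*1/9 + 211/811*1/9 = 136/811 = pi_1  (ok)
  136/811*1/9 + 277/811*2/9 + 187/811*4/9 + 211/811*5/9 = 277/811 = pi_2  (ok)
  136/811*4/9 + 277/811*2/9 + 187/811*2/9 + 211/811*1/9 = 187/811 = pi_3  (ok)
  136/811*2/9 + 277/811*1/3 + 187/811*2/9 + 211/811*2/9 = 211/811 = pi_4  (ok)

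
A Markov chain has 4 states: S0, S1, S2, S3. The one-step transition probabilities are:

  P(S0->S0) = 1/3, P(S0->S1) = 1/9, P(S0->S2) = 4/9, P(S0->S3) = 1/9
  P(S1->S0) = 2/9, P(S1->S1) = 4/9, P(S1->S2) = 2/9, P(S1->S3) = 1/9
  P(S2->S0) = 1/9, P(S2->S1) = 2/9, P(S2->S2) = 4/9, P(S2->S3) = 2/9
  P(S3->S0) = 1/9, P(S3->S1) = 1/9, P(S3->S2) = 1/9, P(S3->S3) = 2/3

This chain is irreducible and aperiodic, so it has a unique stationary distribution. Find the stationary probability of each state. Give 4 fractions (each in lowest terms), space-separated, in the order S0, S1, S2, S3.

Answer: 21/121 26/121 35/121 39/121

Derivation:
The stationary distribution satisfies pi = pi * P, i.e.:
  pi_S0 = 1/3*pi_S0 + 2/9*pi_S1 + 1/9*pi_S2 + 1/9*pi_S3
  pi_S1 = 1/9*pi_S0 + 4/9*pi_S1 + 2/9*pi_S2 + 1/9*pi_S3
  pi_S2 = 4/9*pi_S0 + 2/9*pi_S1 + 4/9*pi_S2 + 1/9*pi_S3
  pi_S3 = 1/9*pi_S0 + 1/9*pi_S1 + 2/9*pi_S2 + 2/3*pi_S3
with normalization: pi_S0 + pi_S1 + pi_S2 + pi_S3 = 1.

Using the first 3 balance equations plus normalization, the linear system A*pi = b is:
  [-2/3, 2/9, 1/9, 1/9] . pi = 0
  [1/9, -5/9, 2/9, 1/9] . pi = 0
  [4/9, 2/9, -5/9, 1/9] . pi = 0
  [1, 1, 1, 1] . pi = 1

Solving yields:
  pi_S0 = 21/121
  pi_S1 = 26/121
  pi_S2 = 35/121
  pi_S3 = 39/121

Verification (pi * P):
  21/121*1/3 + 26/121*2/9 + 35/121*1/9 + 39/121*1/9 = 21/121 = pi_S0  (ok)
  21/121*1/9 + 26/121*4/9 + 35/121*2/9 + 39/121*1/9 = 26/121 = pi_S1  (ok)
  21/121*4/9 + 26/121*2/9 + 35/121*4/9 + 39/121*1/9 = 35/121 = pi_S2  (ok)
  21/121*1/9 + 26/121*1/9 + 35/121*2/9 + 39/121*2/3 = 39/121 = pi_S3  (ok)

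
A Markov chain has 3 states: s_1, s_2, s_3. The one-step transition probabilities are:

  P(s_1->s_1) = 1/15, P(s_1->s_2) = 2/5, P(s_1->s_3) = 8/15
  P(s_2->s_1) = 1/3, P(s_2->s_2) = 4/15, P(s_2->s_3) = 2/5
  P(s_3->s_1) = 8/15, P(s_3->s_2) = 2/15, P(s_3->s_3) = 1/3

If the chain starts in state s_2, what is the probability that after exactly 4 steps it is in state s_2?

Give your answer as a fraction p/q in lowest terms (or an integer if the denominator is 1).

Answer: 12926/50625

Derivation:
Computing P^4 by repeated multiplication:
P^1 =
  s_1: [1/15, 2/5, 8/15]
  s_2: [1/3, 4/15, 2/5]
  s_3: [8/15, 2/15, 1/3]
P^2 =
  s_1: [19/45, 46/225, 28/75]
  s_2: [73/225, 58/225, 94/225]
  s_3: [58/225, 22/75, 101/225]
P^3 =
  s_1: [997/3375, 922/3375, 1456/3375]
  s_2: [223/675, 286/1125, 1402/3375]
  s_3: [1196/3375, 814/3375, 91/225]
P^4 =
  s_1: [3451/10125, 466/1875, 20788/50625]
  s_2: [16621/50625, 12926/50625, 2342/5625]
  s_3: [16186/50625, 13162/50625, 21277/50625]

(P^4)[s_2 -> s_2] = 12926/50625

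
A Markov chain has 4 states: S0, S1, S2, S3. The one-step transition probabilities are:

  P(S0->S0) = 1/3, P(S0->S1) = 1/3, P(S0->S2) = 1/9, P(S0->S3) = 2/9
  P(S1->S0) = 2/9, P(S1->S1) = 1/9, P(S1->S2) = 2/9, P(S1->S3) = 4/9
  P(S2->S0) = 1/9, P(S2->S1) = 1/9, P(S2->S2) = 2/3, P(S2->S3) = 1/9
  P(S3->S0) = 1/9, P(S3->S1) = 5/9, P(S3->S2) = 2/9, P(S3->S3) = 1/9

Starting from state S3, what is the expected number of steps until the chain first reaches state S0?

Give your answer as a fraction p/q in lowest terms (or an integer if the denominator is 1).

Answer: 585/82

Derivation:
Let h_i = expected steps to first reach S0 from state i.
Boundary: h_S0 = 0.
First-step equations for the other states:
  h_S1 = 1 + 2/9*h_S0 + 1/9*h_S1 + 2/9*h_S2 + 4/9*h_S3
  h_S2 = 1 + 1/9*h_S0 + 1/9*h_S1 + 2/3*h_S2 + 1/9*h_S3
  h_S3 = 1 + 1/9*h_S0 + 5/9*h_S1 + 2/9*h_S2 + 1/9*h_S3

Substituting h_S0 = 0 and rearranging gives the linear system (I - Q) h = 1:
  [8/9, -2/9, -4/9] . (h_S1, h_S2, h_S3) = 1
  [-1/9, 1/3, -1/9] . (h_S1, h_S2, h_S3) = 1
  [-5/9, -2/9, 8/9] . (h_S1, h_S2, h_S3) = 1

Solving yields:
  h_S1 = 270/41
  h_S2 = 621/82
  h_S3 = 585/82

Starting state is S3, so the expected hitting time is h_S3 = 585/82.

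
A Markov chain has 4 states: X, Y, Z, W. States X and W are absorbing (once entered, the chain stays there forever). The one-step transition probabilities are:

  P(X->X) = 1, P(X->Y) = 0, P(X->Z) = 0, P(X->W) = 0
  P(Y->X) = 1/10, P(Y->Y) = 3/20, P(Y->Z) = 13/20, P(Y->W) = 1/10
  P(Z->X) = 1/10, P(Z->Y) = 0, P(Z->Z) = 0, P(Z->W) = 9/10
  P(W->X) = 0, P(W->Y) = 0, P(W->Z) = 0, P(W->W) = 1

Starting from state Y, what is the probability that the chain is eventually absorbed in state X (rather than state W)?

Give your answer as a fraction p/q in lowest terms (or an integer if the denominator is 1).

Let a_i = P(absorbed in X | start in state i).
Boundary conditions: a_X = 1, a_W = 0.
For each transient state i, a_i = sum_j P(i->j) * a_j:
  a_Y = 1/10*a_X + 3/20*a_Y + 13/20*a_Z + 1/10*a_W
  a_Z = 1/10*a_X + 0*a_Y + 0*a_Z + 9/10*a_W

Substituting a_X = 1 and a_W = 0, rearrange to (I - Q) a = r where r[i] = P(i -> X):
  [17/20, -13/20] . (a_Y, a_Z) = 1/10
  [0, 1] . (a_Y, a_Z) = 1/10

Solving yields:
  a_Y = 33/170
  a_Z = 1/10

Starting state is Y, so the absorption probability is a_Y = 33/170.

Answer: 33/170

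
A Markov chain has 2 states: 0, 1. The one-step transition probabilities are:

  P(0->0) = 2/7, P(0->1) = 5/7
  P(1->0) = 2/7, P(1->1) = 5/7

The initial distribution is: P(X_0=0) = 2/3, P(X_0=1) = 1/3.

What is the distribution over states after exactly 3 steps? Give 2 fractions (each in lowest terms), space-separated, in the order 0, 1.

Answer: 2/7 5/7

Derivation:
Propagating the distribution step by step (d_{t+1} = d_t * P):
d_0 = (0=2/3, 1=1/3)
  d_1[0] = 2/3*2/7 + 1/3*2/7 = 2/7
  d_1[1] = 2/3*5/7 + 1/3*5/7 = 5/7
d_1 = (0=2/7, 1=5/7)
  d_2[0] = 2/7*2/7 + 5/7*2/7 = 2/7
  d_2[1] = 2/7*5/7 + 5/7*5/7 = 5/7
d_2 = (0=2/7, 1=5/7)
  d_3[0] = 2/7*2/7 + 5/7*2/7 = 2/7
  d_3[1] = 2/7*5/7 + 5/7*5/7 = 5/7
d_3 = (0=2/7, 1=5/7)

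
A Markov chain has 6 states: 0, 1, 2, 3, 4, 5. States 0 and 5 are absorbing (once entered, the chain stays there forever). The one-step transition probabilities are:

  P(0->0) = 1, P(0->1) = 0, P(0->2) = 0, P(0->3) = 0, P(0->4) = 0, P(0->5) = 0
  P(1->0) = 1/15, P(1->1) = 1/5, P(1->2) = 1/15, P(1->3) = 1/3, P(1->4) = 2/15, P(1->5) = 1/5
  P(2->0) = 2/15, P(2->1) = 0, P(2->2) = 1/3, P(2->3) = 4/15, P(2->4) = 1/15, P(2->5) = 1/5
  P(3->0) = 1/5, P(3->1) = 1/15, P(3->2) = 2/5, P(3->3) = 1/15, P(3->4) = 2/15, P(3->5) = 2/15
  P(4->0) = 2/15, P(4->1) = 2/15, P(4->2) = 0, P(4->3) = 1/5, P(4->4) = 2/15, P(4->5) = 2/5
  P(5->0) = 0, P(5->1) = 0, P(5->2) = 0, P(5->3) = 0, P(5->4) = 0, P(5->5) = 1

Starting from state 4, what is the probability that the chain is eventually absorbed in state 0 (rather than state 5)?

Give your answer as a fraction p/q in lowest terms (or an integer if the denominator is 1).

Answer: 1652/5209

Derivation:
Let a_i = P(absorbed in 0 | start in state i).
Boundary conditions: a_0 = 1, a_5 = 0.
For each transient state i, a_i = sum_j P(i->j) * a_j:
  a_1 = 1/15*a_0 + 1/5*a_1 + 1/15*a_2 + 1/3*a_3 + 2/15*a_4 + 1/5*a_5
  a_2 = 2/15*a_0 + 0*a_1 + 1/3*a_2 + 4/15*a_3 + 1/15*a_4 + 1/5*a_5
  a_3 = 1/5*a_0 + 1/15*a_1 + 2/5*a_2 + 1/15*a_3 + 2/15*a_4 + 2/15*a_5
  a_4 = 2/15*a_0 + 2/15*a_1 + 0*a_2 + 1/5*a_3 + 2/15*a_4 + 2/5*a_5

Substituting a_0 = 1 and a_5 = 0, rearrange to (I - Q) a = r where r[i] = P(i -> 0):
  [4/5, -1/15, -1/3, -2/15] . (a_1, a_2, a_3, a_4) = 1/15
  [0, 2/3, -4/15, -1/15] . (a_1, a_2, a_3, a_4) = 2/15
  [-1/15, -2/5, 14/15, -2/15] . (a_1, a_2, a_3, a_4) = 1/5
  [-2/15, 0, -1/5, 13/15] . (a_1, a_2, a_3, a_4) = 2/15

Solving yields:
  a_1 = 1899/5209
  a_2 = 2175/5209
  a_3 = 2420/5209
  a_4 = 1652/5209

Starting state is 4, so the absorption probability is a_4 = 1652/5209.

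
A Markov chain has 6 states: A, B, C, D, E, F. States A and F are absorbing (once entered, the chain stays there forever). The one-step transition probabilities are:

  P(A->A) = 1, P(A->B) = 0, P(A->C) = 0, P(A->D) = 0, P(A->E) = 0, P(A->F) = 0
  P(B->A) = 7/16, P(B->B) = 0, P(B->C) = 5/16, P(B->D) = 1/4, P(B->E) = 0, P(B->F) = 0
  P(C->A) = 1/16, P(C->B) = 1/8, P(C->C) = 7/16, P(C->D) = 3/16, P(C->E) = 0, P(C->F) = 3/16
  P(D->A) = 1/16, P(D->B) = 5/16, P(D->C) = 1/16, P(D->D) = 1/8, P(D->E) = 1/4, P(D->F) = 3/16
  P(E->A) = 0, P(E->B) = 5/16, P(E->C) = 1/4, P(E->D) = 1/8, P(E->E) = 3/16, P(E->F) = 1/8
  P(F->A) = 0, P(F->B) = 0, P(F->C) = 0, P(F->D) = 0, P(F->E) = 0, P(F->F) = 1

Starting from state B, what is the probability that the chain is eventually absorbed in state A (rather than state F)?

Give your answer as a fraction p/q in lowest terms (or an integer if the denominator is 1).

Answer: 706/1021

Derivation:
Let a_i = P(absorbed in A | start in state i).
Boundary conditions: a_A = 1, a_F = 0.
For each transient state i, a_i = sum_j P(i->j) * a_j:
  a_B = 7/16*a_A + 0*a_B + 5/16*a_C + 1/4*a_D + 0*a_E + 0*a_F
  a_C = 1/16*a_A + 1/8*a_B + 7/16*a_C + 3/16*a_D + 0*a_E + 3/16*a_F
  a_D = 1/16*a_A + 5/16*a_B + 1/16*a_C + 1/8*a_D + 1/4*a_E + 3/16*a_F
  a_E = 0*a_A + 5/16*a_B + 1/4*a_C + 1/8*a_D + 3/16*a_E + 1/8*a_F

Substituting a_A = 1 and a_F = 0, rearrange to (I - Q) a = r where r[i] = P(i -> A):
  [1, -5/16, -1/4, 0] . (a_B, a_C, a_D, a_E) = 7/16
  [-1/8, 9/16, -3/16, 0] . (a_B, a_C, a_D, a_E) = 1/16
  [-5/16, -1/16, 7/8, -1/4] . (a_B, a_C, a_D, a_E) = 1/16
  [-5/16, -1/4, -1/8, 13/16] . (a_B, a_C, a_D, a_E) = 0

Solving yields:
  a_B = 706/1021
  a_C = 7393/17357
  a_D = 8392/17357
  a_E = 8182/17357

Starting state is B, so the absorption probability is a_B = 706/1021.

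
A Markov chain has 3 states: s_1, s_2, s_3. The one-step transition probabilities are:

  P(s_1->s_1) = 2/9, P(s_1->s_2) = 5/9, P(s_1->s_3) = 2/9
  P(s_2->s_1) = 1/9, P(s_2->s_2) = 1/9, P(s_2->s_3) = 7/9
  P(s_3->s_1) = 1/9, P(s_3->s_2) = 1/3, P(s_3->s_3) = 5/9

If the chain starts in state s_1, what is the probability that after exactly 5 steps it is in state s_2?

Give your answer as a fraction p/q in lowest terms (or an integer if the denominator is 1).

Computing P^5 by repeated multiplication:
P^1 =
  s_1: [2/9, 5/9, 2/9]
  s_2: [1/9, 1/9, 7/9]
  s_3: [1/9, 1/3, 5/9]
P^2 =
  s_1: [11/81, 7/27, 49/81]
  s_2: [10/81, 1/3, 44/81]
  s_3: [10/81, 23/81, 16/27]
P^3 =
  s_1: [92/729, 223/729, 46/81]
  s_2: [91/729, 209/729, 143/243]
  s_3: [91/729, 217/729, 421/729]
P^4 =
  s_1: [821/6561, 1925/6561, 3815/6561]
  s_2: [820/6561, 1951/6561, 3790/6561]
  s_3: [820/6561, 215/729, 3806/6561]
P^5 =
  s_1: [7382/59049, 5825/19683, 34192/59049]
  s_2: [7381/59049, 5807/19683, 34247/59049]
  s_3: [7381/59049, 17453/59049, 11405/19683]

(P^5)[s_1 -> s_2] = 5825/19683

Answer: 5825/19683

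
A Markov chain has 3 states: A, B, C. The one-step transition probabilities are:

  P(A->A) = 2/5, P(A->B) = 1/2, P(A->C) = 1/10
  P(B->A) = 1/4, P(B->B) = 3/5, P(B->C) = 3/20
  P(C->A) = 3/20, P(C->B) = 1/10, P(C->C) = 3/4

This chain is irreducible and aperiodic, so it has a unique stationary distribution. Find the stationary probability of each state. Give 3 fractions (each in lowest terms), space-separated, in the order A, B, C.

The stationary distribution satisfies pi = pi * P, i.e.:
  pi_A = 2/5*pi_A + 1/4*pi_B + 3/20*pi_C
  pi_B = 1/2*pi_A + 3/5*pi_B + 1/10*pi_C
  pi_C = 1/10*pi_A + 3/20*pi_B + 3/4*pi_C
with normalization: pi_A + pi_B + pi_C = 1.

Using the first 2 balance equations plus normalization, the linear system A*pi = b is:
  [-3/5, 1/4, 3/20] . pi = 0
  [1/2, -2/5, 1/10] . pi = 0
  [1, 1, 1] . pi = 1

Solving yields:
  pi_A = 17/67
  pi_B = 27/67
  pi_C = 23/67

Verification (pi * P):
  17/67*2/5 + 27/67*1/4 + 23/67*3/20 = 17/67 = pi_A  (ok)
  17/67*1/2 + 27/67*3/5 + 23/67*1/10 = 27/67 = pi_B  (ok)
  17/67*1/10 + 27/67*3/20 + 23/67*3/4 = 23/67 = pi_C  (ok)

Answer: 17/67 27/67 23/67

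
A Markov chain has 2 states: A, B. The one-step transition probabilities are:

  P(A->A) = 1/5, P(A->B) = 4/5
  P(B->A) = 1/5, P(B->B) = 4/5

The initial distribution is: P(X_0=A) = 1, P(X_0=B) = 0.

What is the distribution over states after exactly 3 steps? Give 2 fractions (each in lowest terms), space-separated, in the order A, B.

Answer: 1/5 4/5

Derivation:
Propagating the distribution step by step (d_{t+1} = d_t * P):
d_0 = (A=1, B=0)
  d_1[A] = 1*1/5 + 0*1/5 = 1/5
  d_1[B] = 1*4/5 + 0*4/5 = 4/5
d_1 = (A=1/5, B=4/5)
  d_2[A] = 1/5*1/5 + 4/5*1/5 = 1/5
  d_2[B] = 1/5*4/5 + 4/5*4/5 = 4/5
d_2 = (A=1/5, B=4/5)
  d_3[A] = 1/5*1/5 + 4/5*1/5 = 1/5
  d_3[B] = 1/5*4/5 + 4/5*4/5 = 4/5
d_3 = (A=1/5, B=4/5)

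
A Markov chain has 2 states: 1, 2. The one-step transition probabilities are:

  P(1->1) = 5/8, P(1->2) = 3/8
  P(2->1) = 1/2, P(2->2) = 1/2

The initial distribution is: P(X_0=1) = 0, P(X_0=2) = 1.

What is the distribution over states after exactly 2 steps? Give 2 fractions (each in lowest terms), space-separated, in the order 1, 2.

Propagating the distribution step by step (d_{t+1} = d_t * P):
d_0 = (1=0, 2=1)
  d_1[1] = 0*5/8 + 1*1/2 = 1/2
  d_1[2] = 0*3/8 + 1*1/2 = 1/2
d_1 = (1=1/2, 2=1/2)
  d_2[1] = 1/2*5/8 + 1/2*1/2 = 9/16
  d_2[2] = 1/2*3/8 + 1/2*1/2 = 7/16
d_2 = (1=9/16, 2=7/16)

Answer: 9/16 7/16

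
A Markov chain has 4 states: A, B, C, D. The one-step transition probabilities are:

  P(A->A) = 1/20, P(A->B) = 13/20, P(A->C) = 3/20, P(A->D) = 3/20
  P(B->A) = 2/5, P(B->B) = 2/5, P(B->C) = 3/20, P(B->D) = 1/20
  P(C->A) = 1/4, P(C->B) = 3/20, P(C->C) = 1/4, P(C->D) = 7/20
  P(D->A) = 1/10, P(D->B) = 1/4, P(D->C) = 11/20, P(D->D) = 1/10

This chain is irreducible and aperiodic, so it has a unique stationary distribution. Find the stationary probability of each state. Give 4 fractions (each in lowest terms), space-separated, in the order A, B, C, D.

The stationary distribution satisfies pi = pi * P, i.e.:
  pi_A = 1/20*pi_A + 2/5*pi_B + 1/4*pi_C + 1/10*pi_D
  pi_B = 13/20*pi_A + 2/5*pi_B + 3/20*pi_C + 1/4*pi_D
  pi_C = 3/20*pi_A + 3/20*pi_B + 1/4*pi_C + 11/20*pi_D
  pi_D = 3/20*pi_A + 1/20*pi_B + 7/20*pi_C + 1/10*pi_D
with normalization: pi_A + pi_B + pi_C + pi_D = 1.

Using the first 3 balance equations plus normalization, the linear system A*pi = b is:
  [-19/20, 2/5, 1/4, 1/10] . pi = 0
  [13/20, -3/5, 3/20, 1/4] . pi = 0
  [3/20, 3/20, -3/4, 11/20] . pi = 0
  [1, 1, 1, 1] . pi = 1

Solving yields:
  pi_A = 647/2734
  pi_B = 1550/4101
  pi_C = 1919/8202
  pi_D = 207/1367

Verification (pi * P):
  647/2734*1/20 + 1550/4101*2/5 + 1919/8202*1/4 + 207/1367*1/10 = 647/2734 = pi_A  (ok)
  647/2734*13/20 + 1550/4101*2/5 + 1919/8202*3/20 + 207/1367*1/4 = 1550/4101 = pi_B  (ok)
  647/2734*3/20 + 1550/4101*3/20 + 1919/8202*1/4 + 207/1367*11/20 = 1919/8202 = pi_C  (ok)
  647/2734*3/20 + 1550/4101*1/20 + 1919/8202*7/20 + 207/1367*1/10 = 207/1367 = pi_D  (ok)

Answer: 647/2734 1550/4101 1919/8202 207/1367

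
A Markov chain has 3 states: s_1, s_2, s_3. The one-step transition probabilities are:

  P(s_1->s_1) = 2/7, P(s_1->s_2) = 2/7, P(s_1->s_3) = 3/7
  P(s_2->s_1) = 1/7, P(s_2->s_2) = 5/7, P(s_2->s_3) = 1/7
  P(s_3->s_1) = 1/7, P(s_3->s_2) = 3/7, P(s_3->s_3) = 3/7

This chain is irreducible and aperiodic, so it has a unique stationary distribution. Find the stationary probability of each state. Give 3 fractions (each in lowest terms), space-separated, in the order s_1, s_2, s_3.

Answer: 1/6 17/30 4/15

Derivation:
The stationary distribution satisfies pi = pi * P, i.e.:
  pi_s_1 = 2/7*pi_s_1 + 1/7*pi_s_2 + 1/7*pi_s_3
  pi_s_2 = 2/7*pi_s_1 + 5/7*pi_s_2 + 3/7*pi_s_3
  pi_s_3 = 3/7*pi_s_1 + 1/7*pi_s_2 + 3/7*pi_s_3
with normalization: pi_s_1 + pi_s_2 + pi_s_3 = 1.

Using the first 2 balance equations plus normalization, the linear system A*pi = b is:
  [-5/7, 1/7, 1/7] . pi = 0
  [2/7, -2/7, 3/7] . pi = 0
  [1, 1, 1] . pi = 1

Solving yields:
  pi_s_1 = 1/6
  pi_s_2 = 17/30
  pi_s_3 = 4/15

Verification (pi * P):
  1/6*2/7 + 17/30*1/7 + 4/15*1/7 = 1/6 = pi_s_1  (ok)
  1/6*2/7 + 17/30*5/7 + 4/15*3/7 = 17/30 = pi_s_2  (ok)
  1/6*3/7 + 17/30*1/7 + 4/15*3/7 = 4/15 = pi_s_3  (ok)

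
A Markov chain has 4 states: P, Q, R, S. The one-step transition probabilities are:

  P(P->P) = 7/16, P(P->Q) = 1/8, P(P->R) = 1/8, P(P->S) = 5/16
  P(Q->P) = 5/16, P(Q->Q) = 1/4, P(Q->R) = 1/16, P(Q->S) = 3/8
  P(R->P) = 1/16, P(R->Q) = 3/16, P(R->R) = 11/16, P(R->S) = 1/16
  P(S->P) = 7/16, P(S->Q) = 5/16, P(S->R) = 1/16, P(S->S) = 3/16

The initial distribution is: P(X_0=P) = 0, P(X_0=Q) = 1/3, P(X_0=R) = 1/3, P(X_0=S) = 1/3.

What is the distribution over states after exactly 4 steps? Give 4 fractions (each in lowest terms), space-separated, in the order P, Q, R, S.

Propagating the distribution step by step (d_{t+1} = d_t * P):
d_0 = (P=0, Q=1/3, R=1/3, S=1/3)
  d_1[P] = 0*7/16 + 1/3*5/16 + 1/3*1/16 + 1/3*7/16 = 13/48
  d_1[Q] = 0*1/8 + 1/3*1/4 + 1/3*3/16 + 1/3*5/16 = 1/4
  d_1[R] = 0*1/8 + 1/3*1/16 + 1/3*11/16 + 1/3*1/16 = 13/48
  d_1[S] = 0*5/16 + 1/3*3/8 + 1/3*1/16 + 1/3*3/16 = 5/24
d_1 = (P=13/48, Q=1/4, R=13/48, S=5/24)
  d_2[P] = 13/48*7/16 + 1/4*5/16 + 13/48*1/16 + 5/24*7/16 = 39/128
  d_2[Q] = 13/48*1/8 + 1/4*1/4 + 13/48*3/16 + 5/24*5/16 = 163/768
  d_2[R] = 13/48*1/8 + 1/4*1/16 + 13/48*11/16 + 5/24*1/16 = 191/768
  d_2[S] = 13/48*5/16 + 1/4*3/8 + 13/48*1/16 + 5/24*3/16 = 15/64
d_2 = (P=39/128, Q=163/768, R=191/768, S=15/64)
  d_3[P] = 39/128*7/16 + 163/768*5/16 + 191/768*1/16 + 15/64*7/16 = 61/192
  d_3[Q] = 39/128*1/8 + 163/768*1/4 + 191/768*3/16 + 15/64*5/16 = 2593/12288
  d_3[R] = 39/128*1/8 + 163/768*1/16 + 191/768*11/16 + 15/64*1/16 = 91/384
  d_3[S] = 39/128*5/16 + 163/768*3/8 + 191/768*1/16 + 15/64*3/16 = 2879/12288
d_3 = (P=61/192, Q=2593/12288, R=91/384, S=2879/12288)
  d_4[P] = 61/192*7/16 + 2593/12288*5/16 + 91/384*1/16 + 2879/12288*7/16 = 31679/98304
  d_4[Q] = 61/192*1/8 + 2593/12288*1/4 + 91/384*3/16 + 2879/12288*5/16 = 41311/196608
  d_4[R] = 61/192*1/8 + 2593/12288*1/16 + 91/384*11/16 + 2879/12288*1/16 = 59/256
  d_4[S] = 61/192*5/16 + 2593/12288*3/8 + 91/384*1/16 + 2879/12288*3/16 = 46627/196608
d_4 = (P=31679/98304, Q=41311/196608, R=59/256, S=46627/196608)

Answer: 31679/98304 41311/196608 59/256 46627/196608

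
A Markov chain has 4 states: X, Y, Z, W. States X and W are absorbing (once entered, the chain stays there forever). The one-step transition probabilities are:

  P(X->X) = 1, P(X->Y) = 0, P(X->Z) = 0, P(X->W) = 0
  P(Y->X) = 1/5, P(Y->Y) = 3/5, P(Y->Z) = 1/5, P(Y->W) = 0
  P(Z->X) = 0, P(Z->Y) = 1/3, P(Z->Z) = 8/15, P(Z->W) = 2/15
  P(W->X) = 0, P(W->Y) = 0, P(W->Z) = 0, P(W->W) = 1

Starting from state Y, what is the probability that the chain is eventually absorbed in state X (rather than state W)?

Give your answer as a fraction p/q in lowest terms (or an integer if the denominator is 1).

Let a_i = P(absorbed in X | start in state i).
Boundary conditions: a_X = 1, a_W = 0.
For each transient state i, a_i = sum_j P(i->j) * a_j:
  a_Y = 1/5*a_X + 3/5*a_Y + 1/5*a_Z + 0*a_W
  a_Z = 0*a_X + 1/3*a_Y + 8/15*a_Z + 2/15*a_W

Substituting a_X = 1 and a_W = 0, rearrange to (I - Q) a = r where r[i] = P(i -> X):
  [2/5, -1/5] . (a_Y, a_Z) = 1/5
  [-1/3, 7/15] . (a_Y, a_Z) = 0

Solving yields:
  a_Y = 7/9
  a_Z = 5/9

Starting state is Y, so the absorption probability is a_Y = 7/9.

Answer: 7/9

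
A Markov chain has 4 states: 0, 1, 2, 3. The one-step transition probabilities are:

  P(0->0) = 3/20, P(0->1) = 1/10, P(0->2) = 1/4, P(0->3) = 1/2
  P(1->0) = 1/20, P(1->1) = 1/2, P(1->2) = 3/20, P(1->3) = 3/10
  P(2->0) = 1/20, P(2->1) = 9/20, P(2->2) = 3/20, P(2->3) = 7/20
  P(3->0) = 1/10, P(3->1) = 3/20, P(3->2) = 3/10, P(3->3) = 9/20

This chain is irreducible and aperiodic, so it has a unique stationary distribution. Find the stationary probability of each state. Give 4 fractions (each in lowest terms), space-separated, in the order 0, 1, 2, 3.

Answer: 115/1496 485/1496 161/748 287/748

Derivation:
The stationary distribution satisfies pi = pi * P, i.e.:
  pi_0 = 3/20*pi_0 + 1/20*pi_1 + 1/20*pi_2 + 1/10*pi_3
  pi_1 = 1/10*pi_0 + 1/2*pi_1 + 9/20*pi_2 + 3/20*pi_3
  pi_2 = 1/4*pi_0 + 3/20*pi_1 + 3/20*pi_2 + 3/10*pi_3
  pi_3 = 1/2*pi_0 + 3/10*pi_1 + 7/20*pi_2 + 9/20*pi_3
with normalization: pi_0 + pi_1 + pi_2 + pi_3 = 1.

Using the first 3 balance equations plus normalization, the linear system A*pi = b is:
  [-17/20, 1/20, 1/20, 1/10] . pi = 0
  [1/10, -1/2, 9/20, 3/20] . pi = 0
  [1/4, 3/20, -17/20, 3/10] . pi = 0
  [1, 1, 1, 1] . pi = 1

Solving yields:
  pi_0 = 115/1496
  pi_1 = 485/1496
  pi_2 = 161/748
  pi_3 = 287/748

Verification (pi * P):
  115/1496*3/20 + 485/1496*1/20 + 161/748*1/20 + 287/748*1/10 = 115/1496 = pi_0  (ok)
  115/1496*1/10 + 485/1496*1/2 + 161/748*9/20 + 287/748*3/20 = 485/1496 = pi_1  (ok)
  115/1496*1/4 + 485/1496*3/20 + 161/748*3/20 + 287/748*3/10 = 161/748 = pi_2  (ok)
  115/1496*1/2 + 485/1496*3/10 + 161/748*7/20 + 287/748*9/20 = 287/748 = pi_3  (ok)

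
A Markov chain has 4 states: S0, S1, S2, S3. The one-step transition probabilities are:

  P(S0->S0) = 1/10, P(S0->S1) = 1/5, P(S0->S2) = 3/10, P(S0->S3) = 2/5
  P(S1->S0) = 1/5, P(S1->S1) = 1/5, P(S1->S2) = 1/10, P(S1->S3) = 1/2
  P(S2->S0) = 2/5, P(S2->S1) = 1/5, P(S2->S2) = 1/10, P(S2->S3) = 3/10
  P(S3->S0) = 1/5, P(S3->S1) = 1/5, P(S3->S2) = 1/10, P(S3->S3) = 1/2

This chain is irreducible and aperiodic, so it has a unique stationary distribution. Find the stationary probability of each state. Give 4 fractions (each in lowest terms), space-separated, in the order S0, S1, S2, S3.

The stationary distribution satisfies pi = pi * P, i.e.:
  pi_S0 = 1/10*pi_S0 + 1/5*pi_S1 + 2/5*pi_S2 + 1/5*pi_S3
  pi_S1 = 1/5*pi_S0 + 1/5*pi_S1 + 1/5*pi_S2 + 1/5*pi_S3
  pi_S2 = 3/10*pi_S0 + 1/10*pi_S1 + 1/10*pi_S2 + 1/10*pi_S3
  pi_S3 = 2/5*pi_S0 + 1/2*pi_S1 + 3/10*pi_S2 + 1/2*pi_S3
with normalization: pi_S0 + pi_S1 + pi_S2 + pi_S3 = 1.

Using the first 3 balance equations plus normalization, the linear system A*pi = b is:
  [-9/10, 1/5, 2/5, 1/5] . pi = 0
  [1/5, -4/5, 1/5, 1/5] . pi = 0
  [3/10, 1/10, -9/10, 1/10] . pi = 0
  [1, 1, 1, 1] . pi = 1

Solving yields:
  pi_S0 = 11/53
  pi_S1 = 1/5
  pi_S2 = 15/106
  pi_S3 = 239/530

Verification (pi * P):
  11/53*1/10 + 1/5*1/5 + 15/106*2/5 + 239/530*1/5 = 11/53 = pi_S0  (ok)
  11/53*1/5 + 1/5*1/5 + 15/106*1/5 + 239/530*1/5 = 1/5 = pi_S1  (ok)
  11/53*3/10 + 1/5*1/10 + 15/106*1/10 + 239/530*1/10 = 15/106 = pi_S2  (ok)
  11/53*2/5 + 1/5*1/2 + 15/106*3/10 + 239/530*1/2 = 239/530 = pi_S3  (ok)

Answer: 11/53 1/5 15/106 239/530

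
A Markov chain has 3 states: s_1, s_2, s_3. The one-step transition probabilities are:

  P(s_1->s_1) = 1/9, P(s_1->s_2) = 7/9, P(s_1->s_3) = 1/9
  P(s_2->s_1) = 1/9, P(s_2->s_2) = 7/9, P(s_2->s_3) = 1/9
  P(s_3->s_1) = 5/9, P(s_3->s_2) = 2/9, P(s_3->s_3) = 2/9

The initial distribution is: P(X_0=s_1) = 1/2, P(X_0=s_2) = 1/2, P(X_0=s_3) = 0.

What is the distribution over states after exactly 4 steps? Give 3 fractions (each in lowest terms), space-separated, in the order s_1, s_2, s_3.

Propagating the distribution step by step (d_{t+1} = d_t * P):
d_0 = (s_1=1/2, s_2=1/2, s_3=0)
  d_1[s_1] = 1/2*1/9 + 1/2*1/9 + 0*5/9 = 1/9
  d_1[s_2] = 1/2*7/9 + 1/2*7/9 + 0*2/9 = 7/9
  d_1[s_3] = 1/2*1/9 + 1/2*1/9 + 0*2/9 = 1/9
d_1 = (s_1=1/9, s_2=7/9, s_3=1/9)
  d_2[s_1] = 1/9*1/9 + 7/9*1/9 + 1/9*5/9 = 13/81
  d_2[s_2] = 1/9*7/9 + 7/9*7/9 + 1/9*2/9 = 58/81
  d_2[s_3] = 1/9*1/9 + 7/9*1/9 + 1/9*2/9 = 10/81
d_2 = (s_1=13/81, s_2=58/81, s_3=10/81)
  d_3[s_1] = 13/81*1/9 + 58/81*1/9 + 10/81*5/9 = 121/729
  d_3[s_2] = 13/81*7/9 + 58/81*7/9 + 10/81*2/9 = 517/729
  d_3[s_3] = 13/81*1/9 + 58/81*1/9 + 10/81*2/9 = 91/729
d_3 = (s_1=121/729, s_2=517/729, s_3=91/729)
  d_4[s_1] = 121/729*1/9 + 517/729*1/9 + 91/729*5/9 = 1093/6561
  d_4[s_2] = 121/729*7/9 + 517/729*7/9 + 91/729*2/9 = 4648/6561
  d_4[s_3] = 121/729*1/9 + 517/729*1/9 + 91/729*2/9 = 820/6561
d_4 = (s_1=1093/6561, s_2=4648/6561, s_3=820/6561)

Answer: 1093/6561 4648/6561 820/6561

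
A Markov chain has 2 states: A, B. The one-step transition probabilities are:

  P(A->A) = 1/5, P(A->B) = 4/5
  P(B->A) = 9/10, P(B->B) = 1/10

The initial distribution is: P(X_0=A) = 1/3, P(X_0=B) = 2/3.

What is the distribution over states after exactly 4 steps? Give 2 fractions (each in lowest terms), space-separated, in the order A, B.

Answer: 1447/3000 1553/3000

Derivation:
Propagating the distribution step by step (d_{t+1} = d_t * P):
d_0 = (A=1/3, B=2/3)
  d_1[A] = 1/3*1/5 + 2/3*9/10 = 2/3
  d_1[B] = 1/3*4/5 + 2/3*1/10 = 1/3
d_1 = (A=2/3, B=1/3)
  d_2[A] = 2/3*1/5 + 1/3*9/10 = 13/30
  d_2[B] = 2/3*4/5 + 1/3*1/10 = 17/30
d_2 = (A=13/30, B=17/30)
  d_3[A] = 13/30*1/5 + 17/30*9/10 = 179/300
  d_3[B] = 13/30*4/5 + 17/30*1/10 = 121/300
d_3 = (A=179/300, B=121/300)
  d_4[A] = 179/300*1/5 + 121/300*9/10 = 1447/3000
  d_4[B] = 179/300*4/5 + 121/300*1/10 = 1553/3000
d_4 = (A=1447/3000, B=1553/3000)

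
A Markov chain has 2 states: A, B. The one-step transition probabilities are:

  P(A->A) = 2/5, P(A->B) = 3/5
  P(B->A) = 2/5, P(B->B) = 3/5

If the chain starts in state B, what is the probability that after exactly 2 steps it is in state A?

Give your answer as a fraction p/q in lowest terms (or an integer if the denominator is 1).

Computing P^2 by repeated multiplication:
P^1 =
  A: [2/5, 3/5]
  B: [2/5, 3/5]
P^2 =
  A: [2/5, 3/5]
  B: [2/5, 3/5]

(P^2)[B -> A] = 2/5

Answer: 2/5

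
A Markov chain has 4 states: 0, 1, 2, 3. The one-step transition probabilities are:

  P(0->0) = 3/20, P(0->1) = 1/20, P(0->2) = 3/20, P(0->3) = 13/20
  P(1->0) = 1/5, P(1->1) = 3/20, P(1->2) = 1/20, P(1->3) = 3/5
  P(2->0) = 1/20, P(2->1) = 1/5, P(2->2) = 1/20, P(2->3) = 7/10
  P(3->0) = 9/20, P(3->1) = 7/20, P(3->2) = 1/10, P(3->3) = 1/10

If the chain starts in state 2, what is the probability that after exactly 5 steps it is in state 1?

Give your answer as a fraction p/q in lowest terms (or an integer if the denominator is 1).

Computing P^5 by repeated multiplication:
P^1 =
  0: [3/20, 1/20, 3/20, 13/20]
  1: [1/5, 3/20, 1/20, 3/5]
  2: [1/20, 1/5, 1/20, 7/10]
  3: [9/20, 7/20, 1/10, 1/10]
P^2 =
  0: [133/400, 109/400, 39/400, 119/400]
  1: [133/400, 101/400, 1/10, 63/200]
  2: [73/200, 23/80, 9/100, 103/400]
  3: [3/16, 13/100, 1/10, 233/400]
P^3 =
  0: [389/1600, 1449/8000, 157/1600, 3821/8000]
  1: [1977/8000, 739/4000, 99/1000, 3753/8000]
  2: [1861/8000, 339/2000, 159/1600, 997/2000]
  3: [257/800, 1011/4000, 783/8000, 21/64]
P^4 =
  0: [9361/32000, 36179/160000, 15711/160000, 12261/32000]
  1: [11603/40000, 717/3200, 15707/160000, 62031/160000]
  2: [23847/80000, 1481/6400, 1571/16000, 59571/160000]
  3: [20103/80000, 30143/160000, 3153/32000, 36943/80000]
P^5 =
  0: [852587/3200000, 647321/3200000, 62983/640000, 1385177/3200000]
  1: [428311/1600000, 651007/3200000, 62971/640000, 344379/800000]
  2: [843031/3200000, 319303/1600000, 314959/3200000, 350851/800000]
  3: [921929/3200000, 710897/3200000, 157149/1600000, 313219/800000]

(P^5)[2 -> 1] = 319303/1600000

Answer: 319303/1600000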